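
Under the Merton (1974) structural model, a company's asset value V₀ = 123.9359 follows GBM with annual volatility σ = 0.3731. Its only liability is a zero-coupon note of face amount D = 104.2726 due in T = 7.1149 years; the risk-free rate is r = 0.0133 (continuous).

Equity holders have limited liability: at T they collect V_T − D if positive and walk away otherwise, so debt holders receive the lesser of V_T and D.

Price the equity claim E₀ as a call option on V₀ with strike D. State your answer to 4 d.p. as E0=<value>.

d₁ = [ln(V₀/D) + (r + σ²/2)T] / (σ√T)
   = [ln(123.9359/104.2726) + (0.0133 + 0.5·0.3731²)·7.1149] / (0.3731·√7.1149)
   = [0.172756 + 0.589838] / 0.995198 = 0.766273
d₂ = d₁ − σ√T = 0.766273 − 0.995198 = -0.228925
N(d₁) = 0.778243,  N(d₂) = 0.409464,  e^(−rT) = 0.909711
E₀ = V₀·N(d₁) − D·e^(−rT)·N(d₂)
   = 123.9359·0.778243 − 104.2726·0.909711·0.409464 = 57.611391

E0=57.6114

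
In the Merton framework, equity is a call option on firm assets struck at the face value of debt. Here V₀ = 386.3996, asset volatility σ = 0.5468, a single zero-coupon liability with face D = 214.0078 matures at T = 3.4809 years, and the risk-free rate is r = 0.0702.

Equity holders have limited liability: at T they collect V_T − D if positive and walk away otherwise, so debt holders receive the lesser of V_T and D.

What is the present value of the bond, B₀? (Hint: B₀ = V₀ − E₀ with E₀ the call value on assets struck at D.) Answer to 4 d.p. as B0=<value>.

d₁ = [ln(V₀/D) + (r + σ²/2)T] / (σ√T)
   = [ln(386.3996/214.0078) + (0.0702 + 0.5·0.5468²)·3.4809] / (0.5468·√3.4809)
   = [0.590860 + 0.764737] / 1.020174 = 1.328789
d₂ = d₁ − σ√T = 1.328789 − 1.020174 = 0.308615
N(d₁) = 0.908041,  N(d₂) = 0.621193,  e^(−rT) = 0.783206
E₀ = V₀·N(d₁) − D·e^(−rT)·N(d₂)
   = 386.3996·0.908041 − 214.0078·0.783206·0.621193 = 246.747239
B₀ = V₀ − E₀ = 386.3996 − 246.747239 = 139.652361

B0=139.6524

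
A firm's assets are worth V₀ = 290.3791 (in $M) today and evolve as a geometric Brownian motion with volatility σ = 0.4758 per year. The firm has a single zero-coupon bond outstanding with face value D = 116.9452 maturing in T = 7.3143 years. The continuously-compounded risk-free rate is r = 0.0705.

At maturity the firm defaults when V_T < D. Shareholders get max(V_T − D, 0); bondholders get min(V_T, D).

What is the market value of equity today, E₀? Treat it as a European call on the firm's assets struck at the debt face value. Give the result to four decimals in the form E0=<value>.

E0=231.3756

d₁ = [ln(V₀/D) + (r + σ²/2)T] / (σ√T)
   = [ln(290.3791/116.9452) + (0.0705 + 0.5·0.4758²)·7.3143] / (0.4758·√7.3143)
   = [0.909482 + 1.343584] / 1.286799 = 1.750907
d₂ = d₁ − σ√T = 1.750907 − 1.286799 = 0.464108
N(d₁) = 0.960019,  N(d₂) = 0.678715,  e^(−rT) = 0.597107
E₀ = V₀·N(d₁) − D·e^(−rT)·N(d₂)
   = 290.3791·0.960019 − 116.9452·0.597107·0.678715 = 231.375594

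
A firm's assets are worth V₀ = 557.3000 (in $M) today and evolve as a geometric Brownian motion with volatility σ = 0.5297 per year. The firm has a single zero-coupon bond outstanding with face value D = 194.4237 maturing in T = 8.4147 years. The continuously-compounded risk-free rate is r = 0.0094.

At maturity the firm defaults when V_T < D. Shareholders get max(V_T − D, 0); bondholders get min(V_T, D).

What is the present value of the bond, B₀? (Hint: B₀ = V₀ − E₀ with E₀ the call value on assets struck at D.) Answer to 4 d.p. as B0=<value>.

d₁ = [ln(V₀/D) + (r + σ²/2)T] / (σ√T)
   = [ln(557.3000/194.4237) + (0.0094 + 0.5·0.5297²)·8.4147] / (0.5297·√8.4147)
   = [1.053064 + 1.259605] / 1.536559 = 1.505096
d₂ = d₁ − σ√T = 1.505096 − 1.536559 = -0.031463
N(d₁) = 0.933850,  N(d₂) = 0.487450,  e^(−rT) = 0.923949
E₀ = V₀·N(d₁) − D·e^(−rT)·N(d₂)
   = 557.3000·0.933850 − 194.4237·0.923949·0.487450 = 432.870399
B₀ = V₀ − E₀ = 557.3000 − 432.870399 = 124.429601

B0=124.4296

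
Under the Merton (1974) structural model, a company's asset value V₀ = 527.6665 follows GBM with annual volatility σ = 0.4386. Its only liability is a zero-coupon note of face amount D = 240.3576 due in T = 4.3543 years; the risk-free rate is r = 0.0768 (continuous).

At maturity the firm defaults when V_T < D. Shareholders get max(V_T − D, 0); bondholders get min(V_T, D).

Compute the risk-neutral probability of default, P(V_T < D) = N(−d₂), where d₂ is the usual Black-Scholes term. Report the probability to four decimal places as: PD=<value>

d₁ = [ln(V₀/D) + (r + σ²/2)T] / (σ√T)
   = [ln(527.6665/240.3576) + (0.0768 + 0.5·0.4386²)·4.3543] / (0.4386·√4.3543)
   = [0.786337 + 0.753228] / 0.915225 = 1.682171
d₂ = d₁ − σ√T = 1.682171 − 0.915225 = 0.766947
risk-neutral PD = N(−d₂) = N(-0.766947) = 0.221557

PD=0.2216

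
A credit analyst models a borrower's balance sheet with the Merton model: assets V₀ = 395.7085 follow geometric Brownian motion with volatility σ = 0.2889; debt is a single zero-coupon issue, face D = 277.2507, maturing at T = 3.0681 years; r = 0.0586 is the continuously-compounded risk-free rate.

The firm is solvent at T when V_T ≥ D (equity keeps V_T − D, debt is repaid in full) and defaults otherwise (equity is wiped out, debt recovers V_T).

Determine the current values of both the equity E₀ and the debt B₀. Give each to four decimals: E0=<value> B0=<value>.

E0=175.2558 B0=220.4527

d₁ = [ln(V₀/D) + (r + σ²/2)T] / (σ√T)
   = [ln(395.7085/277.2507) + (0.0586 + 0.5·0.2889²)·3.0681] / (0.2889·√3.0681)
   = [0.355756 + 0.307827] / 0.506037 = 1.311333
d₂ = d₁ − σ√T = 1.311333 − 0.506037 = 0.805296
N(d₁) = 0.905127,  N(d₂) = 0.789676,  e^(−rT) = 0.835445
E₀ = V₀·N(d₁) − D·e^(−rT)·N(d₂)
   = 395.7085·0.905127 − 277.2507·0.835445·0.789676 = 175.255831
B₀ = V₀ − E₀ = 395.7085 − 175.255831 = 220.452669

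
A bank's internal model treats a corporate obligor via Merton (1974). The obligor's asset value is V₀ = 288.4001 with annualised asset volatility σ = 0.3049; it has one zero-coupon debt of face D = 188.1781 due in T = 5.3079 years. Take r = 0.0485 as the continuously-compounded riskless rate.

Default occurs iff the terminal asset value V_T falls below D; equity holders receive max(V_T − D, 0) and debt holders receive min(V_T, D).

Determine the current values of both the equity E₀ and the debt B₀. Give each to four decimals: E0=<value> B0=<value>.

d₁ = [ln(V₀/D) + (r + σ²/2)T] / (σ√T)
   = [ln(288.4001/188.1781) + (0.0485 + 0.5·0.3049²)·5.3079] / (0.3049·√5.3079)
   = [0.426960 + 0.504155] / 0.702455 = 1.325514
d₂ = d₁ − σ√T = 1.325514 − 0.702455 = 0.623059
N(d₁) = 0.907500,  N(d₂) = 0.733377,  e^(−rT) = 0.773033
E₀ = V₀·N(d₁) − D·e^(−rT)·N(d₂)
   = 288.4001·0.907500 − 188.1781·0.773033·0.733377 = 155.040149
B₀ = V₀ − E₀ = 288.4001 − 155.040149 = 133.359951

E0=155.0401 B0=133.3600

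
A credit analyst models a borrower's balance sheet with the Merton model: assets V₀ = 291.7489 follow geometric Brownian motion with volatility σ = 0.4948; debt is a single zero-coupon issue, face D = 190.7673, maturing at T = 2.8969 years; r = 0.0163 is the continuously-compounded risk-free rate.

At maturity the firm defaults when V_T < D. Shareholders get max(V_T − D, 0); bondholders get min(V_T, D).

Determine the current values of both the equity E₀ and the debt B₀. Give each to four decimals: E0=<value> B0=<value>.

E0=143.0765 B0=148.6724

d₁ = [ln(V₀/D) + (r + σ²/2)T] / (σ√T)
   = [ln(291.7489/190.7673) + (0.0163 + 0.5·0.4948²)·2.8969] / (0.4948·√2.8969)
   = [0.424839 + 0.401839] / 0.842164 = 0.981613
d₂ = d₁ − σ√T = 0.981613 − 0.842164 = 0.139449
N(d₁) = 0.836855,  N(d₂) = 0.555452,  e^(−rT) = 0.953878
E₀ = V₀·N(d₁) − D·e^(−rT)·N(d₂)
   = 291.7489·0.836855 − 190.7673·0.953878·0.555452 = 143.076458
B₀ = V₀ − E₀ = 291.7489 − 143.076458 = 148.672442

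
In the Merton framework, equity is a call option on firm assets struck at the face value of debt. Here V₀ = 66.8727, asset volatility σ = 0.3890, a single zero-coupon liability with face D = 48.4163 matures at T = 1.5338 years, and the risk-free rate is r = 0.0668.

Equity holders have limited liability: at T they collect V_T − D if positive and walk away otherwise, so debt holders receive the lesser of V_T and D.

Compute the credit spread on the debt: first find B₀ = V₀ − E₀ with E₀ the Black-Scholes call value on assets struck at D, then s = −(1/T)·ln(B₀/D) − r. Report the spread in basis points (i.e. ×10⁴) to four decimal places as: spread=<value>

spread=407.9644

d₁ = [ln(V₀/D) + (r + σ²/2)T] / (σ√T)
   = [ln(66.8727/48.4163) + (0.0668 + 0.5·0.3890²)·1.5338] / (0.3890·√1.5338)
   = [0.322954 + 0.218506] / 0.481764 = 1.123913
d₂ = d₁ − σ√T = 1.123913 − 0.481764 = 0.642149
N(d₁) = 0.869475,  N(d₂) = 0.739612,  e^(−rT) = 0.902616
E₀ = V₀·N(d₁) − D·e^(−rT)·N(d₂)
   = 66.8727·0.869475 − 48.4163·0.902616·0.739612 = 25.822114
B₀ = V₀ − E₀ = 66.8727 − 25.822114 = 41.050586
spread = −(1/T)·ln(B₀/D) − r = −(1/1.5338)·ln(41.050586/48.4163) − 0.0668 = 0.04079644
in basis points: 0.04079644 × 10⁴ = 407.9644 bp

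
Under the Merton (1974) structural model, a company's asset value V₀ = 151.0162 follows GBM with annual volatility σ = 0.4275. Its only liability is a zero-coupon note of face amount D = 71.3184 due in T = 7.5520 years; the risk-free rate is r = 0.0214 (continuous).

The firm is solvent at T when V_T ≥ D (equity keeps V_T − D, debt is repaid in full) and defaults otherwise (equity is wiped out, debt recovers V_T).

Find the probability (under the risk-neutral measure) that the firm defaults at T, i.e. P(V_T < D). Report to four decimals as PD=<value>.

d₁ = [ln(V₀/D) + (r + σ²/2)T] / (σ√T)
   = [ln(151.0162/71.3184) + (0.0214 + 0.5·0.4275²)·7.5520] / (0.4275·√7.5520)
   = [0.750233 + 0.851700] / 1.174809 = 1.363570
d₂ = d₁ − σ√T = 1.363570 − 1.174809 = 0.188761
risk-neutral PD = N(−d₂) = N(-0.188761) = 0.425140

PD=0.4251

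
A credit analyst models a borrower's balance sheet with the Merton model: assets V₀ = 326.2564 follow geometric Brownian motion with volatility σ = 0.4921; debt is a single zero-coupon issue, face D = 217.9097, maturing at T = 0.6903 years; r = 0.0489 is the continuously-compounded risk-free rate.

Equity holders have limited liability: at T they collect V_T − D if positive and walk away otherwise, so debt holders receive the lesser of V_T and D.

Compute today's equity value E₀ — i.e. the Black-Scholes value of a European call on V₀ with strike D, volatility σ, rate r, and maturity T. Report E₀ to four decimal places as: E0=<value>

d₁ = [ln(V₀/D) + (r + σ²/2)T] / (σ√T)
   = [ln(326.2564/217.9097) + (0.0489 + 0.5·0.4921²)·0.6903] / (0.4921·√0.6903)
   = [0.403603 + 0.117338] / 0.408858 = 1.274137
d₂ = d₁ − σ√T = 1.274137 − 0.408858 = 0.865279
N(d₁) = 0.898693,  N(d₂) = 0.806557,  e^(−rT) = 0.966808
E₀ = V₀·N(d₁) − D·e^(−rT)·N(d₂)
   = 326.2564·0.898693 − 217.9097·0.966808·0.806557 = 123.281329

E0=123.2813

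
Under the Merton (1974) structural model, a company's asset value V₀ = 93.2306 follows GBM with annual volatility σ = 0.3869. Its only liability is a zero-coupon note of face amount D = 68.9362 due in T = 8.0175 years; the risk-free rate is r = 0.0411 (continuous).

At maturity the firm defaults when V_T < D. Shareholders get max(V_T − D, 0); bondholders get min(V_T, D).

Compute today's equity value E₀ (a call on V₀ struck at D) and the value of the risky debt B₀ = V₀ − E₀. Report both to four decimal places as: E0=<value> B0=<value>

d₁ = [ln(V₀/D) + (r + σ²/2)T] / (σ√T)
   = [ln(93.2306/68.9362) + (0.0411 + 0.5·0.3869²)·8.0175] / (0.3869·√8.0175)
   = [0.301895 + 0.929595] / 1.095515 = 1.124120
d₂ = d₁ − σ√T = 1.124120 − 1.095515 = 0.028605
N(d₁) = 0.869519,  N(d₂) = 0.511410,  e^(−rT) = 0.719269
E₀ = V₀·N(d₁) − D·e^(−rT)·N(d₂)
   = 93.2306·0.869519 − 68.9362·0.719269·0.511410 = 55.708156
B₀ = V₀ − E₀ = 93.2306 − 55.708156 = 37.522444

E0=55.7082 B0=37.5224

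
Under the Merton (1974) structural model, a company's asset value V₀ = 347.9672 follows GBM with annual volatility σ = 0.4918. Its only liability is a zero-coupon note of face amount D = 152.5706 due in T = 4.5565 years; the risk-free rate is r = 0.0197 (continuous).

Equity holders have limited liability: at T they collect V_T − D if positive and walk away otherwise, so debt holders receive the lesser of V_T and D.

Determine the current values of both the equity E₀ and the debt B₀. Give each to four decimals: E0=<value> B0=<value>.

d₁ = [ln(V₀/D) + (r + σ²/2)T] / (σ√T)
   = [ln(347.9672/152.5706) + (0.0197 + 0.5·0.4918²)·4.5565] / (0.4918·√4.5565)
   = [0.824481 + 0.640797] / 1.049794 = 1.395776
d₂ = d₁ − σ√T = 1.395776 − 1.049794 = 0.345982
N(d₁) = 0.918609,  N(d₂) = 0.635322,  e^(−rT) = 0.914148
E₀ = V₀·N(d₁) − D·e^(−rT)·N(d₂)
   = 347.9672·0.918609 − 152.5706·0.914148·0.635322 = 231.036165
B₀ = V₀ − E₀ = 347.9672 − 231.036165 = 116.931035

E0=231.0362 B0=116.9310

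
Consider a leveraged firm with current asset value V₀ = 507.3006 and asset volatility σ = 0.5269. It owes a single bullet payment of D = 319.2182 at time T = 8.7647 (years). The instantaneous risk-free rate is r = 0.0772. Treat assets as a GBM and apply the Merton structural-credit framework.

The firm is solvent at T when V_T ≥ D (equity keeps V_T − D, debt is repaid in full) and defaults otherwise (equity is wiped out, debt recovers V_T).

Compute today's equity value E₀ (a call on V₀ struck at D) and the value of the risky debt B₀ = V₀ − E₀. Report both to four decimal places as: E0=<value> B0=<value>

E0=396.1571 B0=111.1435

d₁ = [ln(V₀/D) + (r + σ²/2)T] / (σ√T)
   = [ln(507.3006/319.2182) + (0.0772 + 0.5·0.5269²)·8.7647] / (0.5269·√8.7647)
   = [0.463229 + 1.893279] / 1.559900 = 1.510679
d₂ = d₁ − σ√T = 1.510679 − 1.559900 = -0.049221
N(d₁) = 0.934565,  N(d₂) = 0.480372,  e^(−rT) = 0.508325
E₀ = V₀·N(d₁) − D·e^(−rT)·N(d₂)
   = 507.3006·0.934565 − 319.2182·0.508325·0.480372 = 396.157097
B₀ = V₀ − E₀ = 507.3006 − 396.157097 = 111.143503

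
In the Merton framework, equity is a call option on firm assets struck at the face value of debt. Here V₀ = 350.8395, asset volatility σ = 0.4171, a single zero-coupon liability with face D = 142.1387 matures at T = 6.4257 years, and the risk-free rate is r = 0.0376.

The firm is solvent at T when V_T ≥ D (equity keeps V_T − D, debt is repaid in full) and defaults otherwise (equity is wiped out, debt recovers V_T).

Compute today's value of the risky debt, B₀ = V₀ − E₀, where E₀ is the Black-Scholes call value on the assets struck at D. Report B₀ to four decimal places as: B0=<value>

d₁ = [ln(V₀/D) + (r + σ²/2)T] / (σ√T)
   = [ln(350.8395/142.1387) + (0.0376 + 0.5·0.4171²)·6.4257] / (0.4171·√6.4257)
   = [0.903526 + 0.800554] / 1.057305 = 1.611719
d₂ = d₁ − σ√T = 1.611719 − 1.057305 = 0.554414
N(d₁) = 0.946488,  N(d₂) = 0.710352,  e^(−rT) = 0.785365
E₀ = V₀·N(d₁) − D·e^(−rT)·N(d₂)
   = 350.8395·0.946488 − 142.1387·0.785365·0.710352 = 252.768357
B₀ = V₀ − E₀ = 350.8395 − 252.768357 = 98.071143

B0=98.0711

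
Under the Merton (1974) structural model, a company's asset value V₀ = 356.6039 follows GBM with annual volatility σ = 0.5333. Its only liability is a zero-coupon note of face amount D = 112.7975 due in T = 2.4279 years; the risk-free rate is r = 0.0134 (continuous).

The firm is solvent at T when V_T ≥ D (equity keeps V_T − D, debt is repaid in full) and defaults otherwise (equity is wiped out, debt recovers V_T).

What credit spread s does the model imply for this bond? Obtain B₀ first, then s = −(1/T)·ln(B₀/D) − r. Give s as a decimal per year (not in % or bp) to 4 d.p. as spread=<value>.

d₁ = [ln(V₀/D) + (r + σ²/2)T] / (σ√T)
   = [ln(356.6039/112.7975) + (0.0134 + 0.5·0.5333²)·2.4279] / (0.5333·√2.4279)
   = [1.151031 + 0.377792] / 0.830973 = 1.839799
d₂ = d₁ − σ√T = 1.839799 − 0.830973 = 1.008826
N(d₁) = 0.967101,  N(d₂) = 0.843471,  e^(−rT) = 0.967990
E₀ = V₀·N(d₁) − D·e^(−rT)·N(d₂)
   = 356.6039·0.967101 − 112.7975·0.967990·0.843471 = 252.776129
B₀ = V₀ − E₀ = 356.6039 − 252.776129 = 103.827771
spread = −(1/T)·ln(B₀/D) − r = −(1/2.4279)·ln(103.827771/112.7975) − 0.0134 = 0.02072854

spread=0.0207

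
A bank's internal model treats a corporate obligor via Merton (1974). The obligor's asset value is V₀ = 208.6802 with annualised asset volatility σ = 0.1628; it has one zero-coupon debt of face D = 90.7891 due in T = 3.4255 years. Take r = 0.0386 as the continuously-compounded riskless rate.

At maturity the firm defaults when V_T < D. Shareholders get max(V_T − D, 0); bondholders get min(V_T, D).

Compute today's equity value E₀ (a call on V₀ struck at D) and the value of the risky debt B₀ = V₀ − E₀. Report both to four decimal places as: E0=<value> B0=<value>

E0=129.1429 B0=79.5373

d₁ = [ln(V₀/D) + (r + σ²/2)T] / (σ√T)
   = [ln(208.6802/90.7891) + (0.0386 + 0.5·0.1628²)·3.4255] / (0.1628·√3.4255)
   = [0.832264 + 0.177619] / 0.301312 = 3.351617
d₂ = d₁ − σ√T = 3.351617 − 0.301312 = 3.050305
N(d₁) = 0.999598,  N(d₂) = 0.998857,  e^(−rT) = 0.876144
E₀ = V₀·N(d₁) − D·e^(−rT)·N(d₂)
   = 208.6802·0.999598 − 90.7891·0.876144·0.998857 = 129.142928
B₀ = V₀ − E₀ = 208.6802 − 129.142928 = 79.537272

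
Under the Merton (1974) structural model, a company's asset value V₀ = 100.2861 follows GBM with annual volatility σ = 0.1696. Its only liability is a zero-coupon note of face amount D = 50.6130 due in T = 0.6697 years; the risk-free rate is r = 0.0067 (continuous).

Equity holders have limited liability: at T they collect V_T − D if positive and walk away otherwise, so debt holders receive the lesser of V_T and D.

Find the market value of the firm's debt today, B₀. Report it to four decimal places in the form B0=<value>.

d₁ = [ln(V₀/D) + (r + σ²/2)T] / (σ√T)
   = [ln(100.2861/50.6130) + (0.0067 + 0.5·0.1696²)·0.6697] / (0.1696·√0.6697)
   = [0.683819 + 0.014119] / 0.138792 = 5.028639
d₂ = d₁ − σ√T = 5.028639 − 0.138792 = 4.889846
N(d₁) = 1.000000,  N(d₂) = 0.999999,  e^(−rT) = 0.995523
E₀ = V₀·N(d₁) − D·e^(−rT)·N(d₂)
   = 100.2861·1.000000 − 50.6130·0.995523·0.999999 = 49.899692
B₀ = V₀ − E₀ = 100.2861 − 49.899692 = 50.386408

B0=50.3864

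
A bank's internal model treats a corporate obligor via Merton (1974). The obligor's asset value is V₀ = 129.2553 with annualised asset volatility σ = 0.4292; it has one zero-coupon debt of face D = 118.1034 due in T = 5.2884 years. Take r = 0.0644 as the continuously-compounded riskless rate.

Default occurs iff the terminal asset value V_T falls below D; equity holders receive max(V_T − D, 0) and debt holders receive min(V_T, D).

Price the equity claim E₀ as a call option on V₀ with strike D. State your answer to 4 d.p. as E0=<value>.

d₁ = [ln(V₀/D) + (r + σ²/2)T] / (σ√T)
   = [ln(129.2553/118.1034) + (0.0644 + 0.5·0.4292²)·5.2884] / (0.4292·√5.2884)
   = [0.090229 + 0.827668] / 0.987011 = 0.929977
d₂ = d₁ − σ√T = 0.929977 − 0.987011 = -0.057034
N(d₁) = 0.823808,  N(d₂) = 0.477259,  e^(−rT) = 0.711363
E₀ = V₀·N(d₁) − D·e^(−rT)·N(d₂)
   = 129.2553·0.823808 − 118.1034·0.711363·0.477259 = 66.384999

E0=66.3850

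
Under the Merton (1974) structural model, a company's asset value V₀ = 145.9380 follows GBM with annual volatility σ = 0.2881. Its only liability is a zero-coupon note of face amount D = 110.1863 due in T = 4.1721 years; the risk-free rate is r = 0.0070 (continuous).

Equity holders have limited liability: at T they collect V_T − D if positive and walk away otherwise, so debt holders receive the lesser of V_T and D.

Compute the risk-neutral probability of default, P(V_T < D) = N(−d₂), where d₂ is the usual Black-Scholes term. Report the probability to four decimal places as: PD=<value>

d₁ = [ln(V₀/D) + (r + σ²/2)T] / (σ√T)
   = [ln(145.9380/110.1863) + (0.0070 + 0.5·0.2881²)·4.1721] / (0.2881·√4.1721)
   = [0.281009 + 0.202350] / 0.588465 = 0.821390
d₂ = d₁ − σ√T = 0.821390 − 0.588465 = 0.232925
risk-neutral PD = N(−d₂) = N(-0.232925) = 0.407910

PD=0.4079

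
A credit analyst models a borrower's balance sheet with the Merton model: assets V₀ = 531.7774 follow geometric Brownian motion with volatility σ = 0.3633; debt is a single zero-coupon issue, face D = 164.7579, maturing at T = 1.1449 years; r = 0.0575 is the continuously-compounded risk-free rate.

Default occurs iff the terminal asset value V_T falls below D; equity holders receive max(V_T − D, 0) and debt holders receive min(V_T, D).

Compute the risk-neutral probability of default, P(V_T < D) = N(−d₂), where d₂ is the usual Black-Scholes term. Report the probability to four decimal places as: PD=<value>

PD=0.0014

d₁ = [ln(V₀/D) + (r + σ²/2)T] / (σ√T)
   = [ln(531.7774/164.7579) + (0.0575 + 0.5·0.3633²)·1.1449] / (0.3633·√1.1449)
   = [1.171748 + 0.141388] / 0.388731 = 3.378006
d₂ = d₁ − σ√T = 3.378006 − 0.388731 = 2.989275
risk-neutral PD = N(−d₂) = N(-2.989275) = 0.001398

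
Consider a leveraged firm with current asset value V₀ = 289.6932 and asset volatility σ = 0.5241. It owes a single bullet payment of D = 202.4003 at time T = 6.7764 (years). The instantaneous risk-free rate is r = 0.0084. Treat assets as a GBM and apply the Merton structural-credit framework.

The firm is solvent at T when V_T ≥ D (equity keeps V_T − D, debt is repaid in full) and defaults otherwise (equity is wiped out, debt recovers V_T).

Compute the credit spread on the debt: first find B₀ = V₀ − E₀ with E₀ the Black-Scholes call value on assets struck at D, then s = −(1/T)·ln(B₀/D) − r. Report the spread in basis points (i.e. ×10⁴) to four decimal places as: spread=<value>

spread=758.3872

d₁ = [ln(V₀/D) + (r + σ²/2)T] / (σ√T)
   = [ln(289.6932/202.4003) + (0.0084 + 0.5·0.5241²)·6.7764] / (0.5241·√6.7764)
   = [0.358575 + 0.987595] / 1.364312 = 0.986703
d₂ = d₁ − σ√T = 0.986703 − 1.364312 = -0.377609
N(d₁) = 0.838106,  N(d₂) = 0.352860,  e^(−rT) = 0.944668
E₀ = V₀·N(d₁) − D·e^(−rT)·N(d₂)
   = 289.6932·0.838106 − 202.4003·0.944668·0.352860 = 175.326250
B₀ = V₀ − E₀ = 289.6932 − 175.326250 = 114.366950
spread = −(1/T)·ln(B₀/D) − r = −(1/6.7764)·ln(114.366950/202.4003) − 0.0084 = 0.07583872
in basis points: 0.07583872 × 10⁴ = 758.3872 bp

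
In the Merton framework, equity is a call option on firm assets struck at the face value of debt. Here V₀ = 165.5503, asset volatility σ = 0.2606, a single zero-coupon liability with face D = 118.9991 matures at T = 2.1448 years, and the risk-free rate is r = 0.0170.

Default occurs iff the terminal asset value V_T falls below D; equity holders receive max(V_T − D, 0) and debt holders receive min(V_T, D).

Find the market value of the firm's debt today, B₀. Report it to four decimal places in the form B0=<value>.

d₁ = [ln(V₀/D) + (r + σ²/2)T] / (σ√T)
   = [ln(165.5503/118.9991) + (0.0170 + 0.5·0.2606²)·2.1448] / (0.2606·√2.1448)
   = [0.330159 + 0.109291] / 0.381652 = 1.151441
d₂ = d₁ − σ√T = 1.151441 − 0.381652 = 0.769789
N(d₁) = 0.875225,  N(d₂) = 0.779287,  e^(−rT) = 0.964195
E₀ = V₀·N(d₁) − D·e^(−rT)·N(d₂)
   = 165.5503·0.875225 − 118.9991·0.964195·0.779287 = 55.479539
B₀ = V₀ − E₀ = 165.5503 − 55.479539 = 110.070761

B0=110.0708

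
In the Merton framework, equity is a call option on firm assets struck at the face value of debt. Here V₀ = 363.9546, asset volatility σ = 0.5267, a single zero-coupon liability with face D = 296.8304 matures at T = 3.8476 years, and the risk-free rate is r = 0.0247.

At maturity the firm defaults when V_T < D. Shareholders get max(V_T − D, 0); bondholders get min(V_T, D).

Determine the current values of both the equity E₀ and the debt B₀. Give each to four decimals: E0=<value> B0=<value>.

E0=176.7701 B0=187.1845

d₁ = [ln(V₀/D) + (r + σ²/2)T] / (σ√T)
   = [ln(363.9546/296.8304) + (0.0247 + 0.5·0.5267²)·3.8476] / (0.5267·√3.8476)
   = [0.203868 + 0.628723] / 1.033138 = 0.805886
d₂ = d₁ − σ√T = 0.805886 − 1.033138 = -0.227252
N(d₁) = 0.789846,  N(d₂) = 0.410114,  e^(−rT) = 0.909340
E₀ = V₀·N(d₁) − D·e^(−rT)·N(d₂)
   = 363.9546·0.789846 − 296.8304·0.909340·0.410114 = 176.770066
B₀ = V₀ − E₀ = 363.9546 − 176.770066 = 187.184534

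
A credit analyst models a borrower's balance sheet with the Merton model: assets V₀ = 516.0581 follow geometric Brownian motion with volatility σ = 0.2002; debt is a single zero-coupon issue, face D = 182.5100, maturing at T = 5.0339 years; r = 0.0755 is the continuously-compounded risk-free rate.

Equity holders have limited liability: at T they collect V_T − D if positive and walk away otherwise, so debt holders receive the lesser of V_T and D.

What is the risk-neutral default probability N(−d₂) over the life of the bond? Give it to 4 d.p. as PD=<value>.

PD=0.0017

d₁ = [ln(V₀/D) + (r + σ²/2)T] / (σ√T)
   = [ln(516.0581/182.5100) + (0.0755 + 0.5·0.2002²)·5.0339] / (0.2002·√5.0339)
   = [1.039414 + 0.480939] / 0.449176 = 3.384762
d₂ = d₁ − σ√T = 3.384762 − 0.449176 = 2.935586
risk-neutral PD = N(−d₂) = N(-2.935586) = 0.001665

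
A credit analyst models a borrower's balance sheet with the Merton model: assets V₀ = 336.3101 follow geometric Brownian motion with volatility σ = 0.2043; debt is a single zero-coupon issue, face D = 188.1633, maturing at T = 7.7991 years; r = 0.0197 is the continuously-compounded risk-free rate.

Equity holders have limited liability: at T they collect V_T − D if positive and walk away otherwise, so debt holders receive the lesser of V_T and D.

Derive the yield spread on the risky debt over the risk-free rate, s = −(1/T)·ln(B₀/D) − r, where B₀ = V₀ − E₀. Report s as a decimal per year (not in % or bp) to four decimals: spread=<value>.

d₁ = [ln(V₀/D) + (r + σ²/2)T] / (σ√T)
   = [ln(336.3101/188.1633) + (0.0197 + 0.5·0.2043²)·7.7991] / (0.2043·√7.7991)
   = [0.580723 + 0.316404] / 0.570546 = 1.572401
d₂ = d₁ − σ√T = 1.572401 − 0.570546 = 1.001855
N(d₁) = 0.942071,  N(d₂) = 0.841793,  e^(−rT) = 0.857579
E₀ = V₀·N(d₁) − D·e^(−rT)·N(d₂)
   = 336.3101·0.942071 − 188.1633·0.857579·0.841793 = 180.992231
B₀ = V₀ − E₀ = 336.3101 − 180.992231 = 155.317869
spread = −(1/T)·ln(B₀/D) − r = −(1/7.7991)·ln(155.317869/188.1633) − 0.0197 = 0.00489725

spread=0.0049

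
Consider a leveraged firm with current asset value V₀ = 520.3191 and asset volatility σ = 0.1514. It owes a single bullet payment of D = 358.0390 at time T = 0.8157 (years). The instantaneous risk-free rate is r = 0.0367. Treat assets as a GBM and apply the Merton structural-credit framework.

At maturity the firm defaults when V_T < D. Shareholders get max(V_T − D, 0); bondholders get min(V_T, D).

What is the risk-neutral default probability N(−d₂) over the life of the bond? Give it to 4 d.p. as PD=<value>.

d₁ = [ln(V₀/D) + (r + σ²/2)T] / (σ√T)
   = [ln(520.3191/358.0390) + (0.0367 + 0.5·0.1514²)·0.8157] / (0.1514·√0.8157)
   = [0.373800 + 0.039285] / 0.136739 = 3.020985
d₂ = d₁ − σ√T = 3.020985 − 0.136739 = 2.884247
risk-neutral PD = N(−d₂) = N(-2.884247) = 0.001962

PD=0.0020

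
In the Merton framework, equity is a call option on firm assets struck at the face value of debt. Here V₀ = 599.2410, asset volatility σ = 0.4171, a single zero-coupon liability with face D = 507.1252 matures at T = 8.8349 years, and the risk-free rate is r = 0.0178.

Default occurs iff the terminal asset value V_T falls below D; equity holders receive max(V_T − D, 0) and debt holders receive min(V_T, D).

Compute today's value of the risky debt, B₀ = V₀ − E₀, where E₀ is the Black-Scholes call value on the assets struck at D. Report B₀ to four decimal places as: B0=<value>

B0=269.2997

d₁ = [ln(V₀/D) + (r + σ²/2)T] / (σ√T)
   = [ln(599.2410/507.1252) + (0.0178 + 0.5·0.4171²)·8.8349] / (0.4171·√8.8349)
   = [0.166906 + 0.925776] / 1.239770 = 0.881359
d₂ = d₁ − σ√T = 0.881359 − 1.239770 = -0.358411
N(d₁) = 0.810938,  N(d₂) = 0.360018,  e^(−rT) = 0.854481
E₀ = V₀·N(d₁) − D·e^(−rT)·N(d₂)
   = 599.2410·0.810938 − 507.1252·0.854481·0.360018 = 329.941282
B₀ = V₀ − E₀ = 599.2410 − 329.941282 = 269.299718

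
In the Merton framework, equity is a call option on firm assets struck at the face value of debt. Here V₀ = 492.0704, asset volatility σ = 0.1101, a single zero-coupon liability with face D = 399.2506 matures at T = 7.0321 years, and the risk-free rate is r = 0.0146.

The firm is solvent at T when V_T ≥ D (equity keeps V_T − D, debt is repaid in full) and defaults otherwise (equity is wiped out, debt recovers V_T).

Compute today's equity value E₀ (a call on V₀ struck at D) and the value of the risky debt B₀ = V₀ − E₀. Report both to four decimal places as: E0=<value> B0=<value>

d₁ = [ln(V₀/D) + (r + σ²/2)T] / (σ√T)
   = [ln(492.0704/399.2506) + (0.0146 + 0.5·0.1101²)·7.0321] / (0.1101·√7.0321)
   = [0.209033 + 0.145290] / 0.291964 = 1.213582
d₂ = d₁ − σ√T = 1.213582 − 0.291964 = 0.921618
N(d₁) = 0.887546,  N(d₂) = 0.821636,  e^(−rT) = 0.902426
E₀ = V₀·N(d₁) − D·e^(−rT)·N(d₂)
   = 492.0704·0.887546 − 399.2506·0.902426·0.821636 = 140.704677
B₀ = V₀ − E₀ = 492.0704 − 140.704677 = 351.365723

E0=140.7047 B0=351.3657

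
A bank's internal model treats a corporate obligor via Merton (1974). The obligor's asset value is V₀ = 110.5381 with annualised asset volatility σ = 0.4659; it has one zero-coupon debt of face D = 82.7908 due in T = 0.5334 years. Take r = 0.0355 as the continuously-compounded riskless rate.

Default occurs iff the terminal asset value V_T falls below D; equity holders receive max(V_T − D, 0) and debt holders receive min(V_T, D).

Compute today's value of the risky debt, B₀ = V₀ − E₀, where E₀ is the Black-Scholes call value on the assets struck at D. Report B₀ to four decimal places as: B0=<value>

d₁ = [ln(V₀/D) + (r + σ²/2)T] / (σ√T)
   = [ln(110.5381/82.7908) + (0.0355 + 0.5·0.4659²)·0.5334] / (0.4659·√0.5334)
   = [0.289043 + 0.076826] / 0.340267 = 1.075244
d₂ = d₁ − σ√T = 1.075244 − 0.340267 = 0.734978
N(d₁) = 0.858867,  N(d₂) = 0.768824,  e^(−rT) = 0.981242
E₀ = V₀·N(d₁) − D·e^(−rT)·N(d₂)
   = 110.5381·0.858867 − 82.7908·0.981242·0.768824 = 32.479996
B₀ = V₀ − E₀ = 110.5381 − 32.479996 = 78.058104

B0=78.0581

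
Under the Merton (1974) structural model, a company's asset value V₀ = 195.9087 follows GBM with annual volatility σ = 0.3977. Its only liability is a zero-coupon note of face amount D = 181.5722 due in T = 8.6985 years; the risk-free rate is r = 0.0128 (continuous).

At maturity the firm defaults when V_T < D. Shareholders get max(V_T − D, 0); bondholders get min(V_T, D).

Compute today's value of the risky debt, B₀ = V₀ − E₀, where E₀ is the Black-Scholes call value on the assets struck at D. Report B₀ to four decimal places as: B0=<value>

B0=99.0050

d₁ = [ln(V₀/D) + (r + σ²/2)T] / (σ√T)
   = [ln(195.9087/181.5722) + (0.0128 + 0.5·0.3977²)·8.6985] / (0.3977·√8.6985)
   = [0.075995 + 0.799241] / 1.172945 = 0.746187
d₂ = d₁ − σ√T = 0.746187 − 1.172945 = -0.426758
N(d₁) = 0.772223,  N(d₂) = 0.334778,  e^(−rT) = 0.894634
E₀ = V₀·N(d₁) − D·e^(−rT)·N(d₂)
   = 195.9087·0.772223 − 181.5722·0.894634·0.334778 = 96.903663
B₀ = V₀ − E₀ = 195.9087 − 96.903663 = 99.005037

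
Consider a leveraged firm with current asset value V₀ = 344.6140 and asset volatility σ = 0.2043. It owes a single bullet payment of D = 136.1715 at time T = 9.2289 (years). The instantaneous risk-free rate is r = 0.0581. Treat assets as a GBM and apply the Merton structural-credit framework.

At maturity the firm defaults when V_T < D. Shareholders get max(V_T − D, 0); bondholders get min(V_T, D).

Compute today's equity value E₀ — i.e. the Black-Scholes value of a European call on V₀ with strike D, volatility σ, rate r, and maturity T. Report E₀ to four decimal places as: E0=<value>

E0=265.2613

d₁ = [ln(V₀/D) + (r + σ²/2)T] / (σ√T)
   = [ln(344.6140/136.1715) + (0.0581 + 0.5·0.2043²)·9.2289] / (0.2043·√9.2289)
   = [0.928510 + 0.728799] / 0.620645 = 2.670301
d₂ = d₁ − σ√T = 2.670301 − 0.620645 = 2.049656
N(d₁) = 0.996211,  N(d₂) = 0.979801,  e^(−rT) = 0.584967
E₀ = V₀·N(d₁) − D·e^(−rT)·N(d₂)
   = 344.6140·0.996211 − 136.1715·0.584967·0.979801 = 265.261277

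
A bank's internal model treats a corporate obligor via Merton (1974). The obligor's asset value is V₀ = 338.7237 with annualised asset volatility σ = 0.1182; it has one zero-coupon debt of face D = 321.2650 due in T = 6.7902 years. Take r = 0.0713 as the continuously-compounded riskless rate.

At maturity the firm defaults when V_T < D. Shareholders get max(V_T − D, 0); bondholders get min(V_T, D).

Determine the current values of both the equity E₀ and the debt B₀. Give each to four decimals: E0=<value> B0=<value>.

E0=142.0505 B0=196.6732

d₁ = [ln(V₀/D) + (r + σ²/2)T] / (σ√T)
   = [ln(338.7237/321.2650) + (0.0713 + 0.5·0.1182²)·6.7902] / (0.1182·√6.7902)
   = [0.052918 + 0.531575] / 0.308006 = 1.897671
d₂ = d₁ − σ√T = 1.897671 − 0.308006 = 1.589665
N(d₁) = 0.971130,  N(d₂) = 0.944045,  e^(−rT) = 0.616226
E₀ = V₀·N(d₁) − D·e^(−rT)·N(d₂)
   = 338.7237·0.971130 − 321.2650·0.616226·0.944045 = 142.050493
B₀ = V₀ − E₀ = 338.7237 − 142.050493 = 196.673207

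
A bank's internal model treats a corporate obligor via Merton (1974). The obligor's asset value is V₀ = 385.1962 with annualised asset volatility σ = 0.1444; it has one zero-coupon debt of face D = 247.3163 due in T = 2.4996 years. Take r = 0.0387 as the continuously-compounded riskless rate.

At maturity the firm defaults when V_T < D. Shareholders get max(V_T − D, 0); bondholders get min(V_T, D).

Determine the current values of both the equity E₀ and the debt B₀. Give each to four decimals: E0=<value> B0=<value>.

E0=160.8853 B0=224.3109

d₁ = [ln(V₀/D) + (r + σ²/2)T] / (σ√T)
   = [ln(385.1962/247.3163) + (0.0387 + 0.5·0.1444²)·2.4996] / (0.1444·√2.4996)
   = [0.443085 + 0.122795] / 0.228298 = 2.478685
d₂ = d₁ − σ√T = 2.478685 − 0.228298 = 2.250387
N(d₁) = 0.993407,  N(d₂) = 0.987788,  e^(−rT) = 0.907797
E₀ = V₀·N(d₁) − D·e^(−rT)·N(d₂)
   = 385.1962·0.993407 − 247.3163·0.907797·0.987788 = 160.885261
B₀ = V₀ − E₀ = 385.1962 − 160.885261 = 224.310939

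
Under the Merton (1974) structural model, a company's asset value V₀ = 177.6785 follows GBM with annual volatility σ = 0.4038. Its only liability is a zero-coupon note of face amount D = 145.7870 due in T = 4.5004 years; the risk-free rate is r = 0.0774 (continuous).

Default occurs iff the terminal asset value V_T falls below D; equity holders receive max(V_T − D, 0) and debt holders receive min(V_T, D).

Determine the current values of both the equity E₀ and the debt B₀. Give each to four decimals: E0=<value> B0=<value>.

E0=92.2467 B0=85.4318

d₁ = [ln(V₀/D) + (r + σ²/2)T] / (σ√T)
   = [ln(177.6785/145.7870) + (0.0774 + 0.5·0.4038²)·4.5004] / (0.4038·√4.5004)
   = [0.197829 + 0.715236] / 0.856627 = 1.065884
d₂ = d₁ − σ√T = 1.065884 − 0.856627 = 0.209257
N(d₁) = 0.856762,  N(d₂) = 0.582876,  e^(−rT) = 0.705865
E₀ = V₀·N(d₁) − D·e^(−rT)·N(d₂)
   = 177.6785·0.856762 − 145.7870·0.705865·0.582876 = 92.246747
B₀ = V₀ − E₀ = 177.6785 − 92.246747 = 85.431753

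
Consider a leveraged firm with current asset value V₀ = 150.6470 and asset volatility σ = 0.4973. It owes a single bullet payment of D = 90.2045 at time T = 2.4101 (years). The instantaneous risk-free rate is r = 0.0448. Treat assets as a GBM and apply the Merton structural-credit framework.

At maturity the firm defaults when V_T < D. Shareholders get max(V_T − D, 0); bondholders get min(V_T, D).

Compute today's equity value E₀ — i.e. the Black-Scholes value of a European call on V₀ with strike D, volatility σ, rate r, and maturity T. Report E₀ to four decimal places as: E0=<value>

d₁ = [ln(V₀/D) + (r + σ²/2)T] / (σ√T)
   = [ln(150.6470/90.2045) + (0.0448 + 0.5·0.4973²)·2.4101] / (0.4973·√2.4101)
   = [0.512860 + 0.405990] / 0.772033 = 1.190169
d₂ = d₁ − σ√T = 1.190169 − 0.772033 = 0.418136
N(d₁) = 0.883010,  N(d₂) = 0.662076,  e^(−rT) = 0.897652
E₀ = V₀·N(d₁) − D·e^(−rT)·N(d₂)
   = 150.6470·0.883010 − 90.2045·0.897652·0.662076 = 79.413002

E0=79.4130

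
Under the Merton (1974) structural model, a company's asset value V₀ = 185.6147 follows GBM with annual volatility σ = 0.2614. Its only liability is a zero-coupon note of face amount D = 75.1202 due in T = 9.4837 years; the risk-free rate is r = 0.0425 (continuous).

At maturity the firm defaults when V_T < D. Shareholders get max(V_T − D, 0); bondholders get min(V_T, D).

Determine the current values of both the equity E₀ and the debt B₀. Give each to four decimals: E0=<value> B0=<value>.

E0=137.0194 B0=48.5953

d₁ = [ln(V₀/D) + (r + σ²/2)T] / (σ√T)
   = [ln(185.6147/75.1202) + (0.0425 + 0.5·0.2614²)·9.4837] / (0.2614·√9.4837)
   = [0.904584 + 0.727068] / 0.804997 = 2.026902
d₂ = d₁ − σ√T = 2.026902 − 0.804997 = 1.221905
N(d₁) = 0.978664,  N(d₂) = 0.889128,  e^(−rT) = 0.668274
E₀ = V₀·N(d₁) − D·e^(−rT)·N(d₂)
   = 185.6147·0.978664 − 75.1202·0.668274·0.889128 = 137.019383
B₀ = V₀ − E₀ = 185.6147 − 137.019383 = 48.595317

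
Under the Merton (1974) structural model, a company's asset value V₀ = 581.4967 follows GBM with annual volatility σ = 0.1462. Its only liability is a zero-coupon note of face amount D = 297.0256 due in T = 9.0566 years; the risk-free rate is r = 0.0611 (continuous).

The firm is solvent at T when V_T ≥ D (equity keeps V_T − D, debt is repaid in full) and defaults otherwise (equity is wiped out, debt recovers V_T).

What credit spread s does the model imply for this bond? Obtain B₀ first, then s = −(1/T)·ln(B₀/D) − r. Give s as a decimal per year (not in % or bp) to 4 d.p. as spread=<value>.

spread=0.0001

d₁ = [ln(V₀/D) + (r + σ²/2)T] / (σ√T)
   = [ln(581.4967/297.0256) + (0.0611 + 0.5·0.1462²)·9.0566] / (0.1462·√9.0566)
   = [0.671787 + 0.650148] / 0.439977 = 3.004555
d₂ = d₁ − σ√T = 3.004555 − 0.439977 = 2.564578
N(d₁) = 0.998670,  N(d₂) = 0.994835,  e^(−rT) = 0.575016
E₀ = V₀·N(d₁) − D·e^(−rT)·N(d₂)
   = 581.4967·0.998670 − 297.0256·0.575016·0.994835 = 410.811234
B₀ = V₀ − E₀ = 581.4967 − 410.811234 = 170.685466
spread = −(1/T)·ln(B₀/D) − r = −(1/9.0566)·ln(170.685466/297.0256) − 0.0611 = 0.00007040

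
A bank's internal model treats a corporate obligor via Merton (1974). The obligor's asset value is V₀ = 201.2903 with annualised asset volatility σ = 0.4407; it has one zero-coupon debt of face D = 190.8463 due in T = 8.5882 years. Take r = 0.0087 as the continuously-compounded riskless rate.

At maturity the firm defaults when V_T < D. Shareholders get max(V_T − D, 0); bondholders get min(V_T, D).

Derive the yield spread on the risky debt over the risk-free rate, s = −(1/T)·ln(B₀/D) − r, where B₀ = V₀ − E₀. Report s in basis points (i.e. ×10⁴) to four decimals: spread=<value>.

spread=692.6282

d₁ = [ln(V₀/D) + (r + σ²/2)T] / (σ√T)
   = [ln(201.2903/190.8463) + (0.0087 + 0.5·0.4407²)·8.5882] / (0.4407·√8.5882)
   = [0.053280 + 0.908702] / 1.291499 = 0.744857
d₂ = d₁ − σ√T = 0.744857 − 1.291499 = -0.546642
N(d₁) = 0.771821,  N(d₂) = 0.292312,  e^(−rT) = 0.928006
E₀ = V₀·N(d₁) − D·e^(−rT)·N(d₂)
   = 201.2903·0.771821 − 190.8463·0.928006·0.292312 = 103.589665
B₀ = V₀ − E₀ = 201.2903 − 103.589665 = 97.700635
spread = −(1/T)·ln(B₀/D) − r = −(1/8.5882)·ln(97.700635/190.8463) − 0.0087 = 0.06926282
in basis points: 0.06926282 × 10⁴ = 692.6282 bp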